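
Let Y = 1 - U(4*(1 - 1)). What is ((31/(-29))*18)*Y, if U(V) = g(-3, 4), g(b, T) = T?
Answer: 1674/29 ≈ 57.724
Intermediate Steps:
U(V) = 4
Y = -3 (Y = 1 - 1*4 = 1 - 4 = -3)
((31/(-29))*18)*Y = ((31/(-29))*18)*(-3) = ((31*(-1/29))*18)*(-3) = -31/29*18*(-3) = -558/29*(-3) = 1674/29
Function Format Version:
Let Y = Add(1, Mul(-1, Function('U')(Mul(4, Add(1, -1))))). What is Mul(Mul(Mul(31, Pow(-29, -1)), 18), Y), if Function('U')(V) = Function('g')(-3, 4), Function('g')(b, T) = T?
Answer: Rational(1674, 29) ≈ 57.724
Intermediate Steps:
Function('U')(V) = 4
Y = -3 (Y = Add(1, Mul(-1, 4)) = Add(1, -4) = -3)
Mul(Mul(Mul(31, Pow(-29, -1)), 18), Y) = Mul(Mul(Mul(31, Pow(-29, -1)), 18), -3) = Mul(Mul(Mul(31, Rational(-1, 29)), 18), -3) = Mul(Mul(Rational(-31, 29), 18), -3) = Mul(Rational(-558, 29), -3) = Rational(1674, 29)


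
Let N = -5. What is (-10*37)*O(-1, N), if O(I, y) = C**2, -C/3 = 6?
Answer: -119880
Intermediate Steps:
C = -18 (C = -3*6 = -18)
O(I, y) = 324 (O(I, y) = (-18)**2 = 324)
(-10*37)*O(-1, N) = -10*37*324 = -370*324 = -119880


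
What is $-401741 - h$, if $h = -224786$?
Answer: $-176955$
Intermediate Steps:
$-401741 - h = -401741 - -224786 = -401741 + 224786 = -176955$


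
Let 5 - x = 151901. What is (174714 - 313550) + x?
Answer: -290732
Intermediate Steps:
x = -151896 (x = 5 - 1*151901 = 5 - 151901 = -151896)
(174714 - 313550) + x = (174714 - 313550) - 151896 = -138836 - 151896 = -290732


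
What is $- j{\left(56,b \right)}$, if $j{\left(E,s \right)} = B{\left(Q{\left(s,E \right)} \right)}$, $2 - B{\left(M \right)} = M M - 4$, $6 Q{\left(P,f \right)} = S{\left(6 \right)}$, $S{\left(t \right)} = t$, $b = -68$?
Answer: $-5$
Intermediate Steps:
$Q{\left(P,f \right)} = 1$ ($Q{\left(P,f \right)} = \frac{1}{6} \cdot 6 = 1$)
$B{\left(M \right)} = 6 - M^{2}$ ($B{\left(M \right)} = 2 - \left(M M - 4\right) = 2 - \left(M^{2} - 4\right) = 2 - \left(-4 + M^{2}\right) = 6 - M^{2}$)
$j{\left(E,s \right)} = 5$ ($j{\left(E,s \right)} = 6 - 1^{2} = 6 - 1 = 5$)
$- j{\left(56,b \right)} = \left(-1\right) 5 = -5$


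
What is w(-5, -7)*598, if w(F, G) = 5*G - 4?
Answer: -23322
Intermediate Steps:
w(F, G) = -4 + 5*G
w(-5, -7)*598 = (-4 + 5*(-7))*598 = (-4 - 35)*598 = -39*598 = -23322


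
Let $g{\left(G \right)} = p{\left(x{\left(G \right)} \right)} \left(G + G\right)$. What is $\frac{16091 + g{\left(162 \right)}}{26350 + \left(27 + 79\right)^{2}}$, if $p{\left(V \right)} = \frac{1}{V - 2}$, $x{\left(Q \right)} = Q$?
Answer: $\frac{643721}{1503440} \approx 0.42817$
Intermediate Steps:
$p{\left(V \right)} = \frac{1}{-2 + V}$
$g{\left(G \right)} = \frac{2 G}{-2 + G}$ ($g{\left(G \right)} = \frac{G + G}{-2 + G} = \frac{2 G}{-2 + G}$)
$\frac{16091 + g{\left(162 \right)}}{26350 + \left(27 + 79\right)^{2}} = \frac{16091 + 2 \cdot 162 \frac{1}{-2 + 162}}{26350 + \left(27 + 79\right)^{2}} = \frac{16091 + 2 \cdot 162 \cdot \frac{1}{160}}{26350 + 106^{2}} = \frac{16091 + 2 \cdot 162 \cdot \frac{1}{160}}{26350 + 11236} = \frac{16091 + \frac{81}{40}}{37586} = \frac{643721}{40} \cdot \frac{1}{37586} = \frac{643721}{1503440}$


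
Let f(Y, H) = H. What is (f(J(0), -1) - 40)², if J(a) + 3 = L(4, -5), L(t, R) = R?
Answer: 1681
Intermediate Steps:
J(a) = -8 (J(a) = -3 - 5 = -8)
(f(J(0), -1) - 40)² = (-1 - 40)² = (-41)² = 1681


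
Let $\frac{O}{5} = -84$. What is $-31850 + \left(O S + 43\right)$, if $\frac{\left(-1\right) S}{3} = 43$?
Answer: $22373$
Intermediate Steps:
$O = -420$ ($O = 5 \left(-84\right) = -420$)
$S = -129$ ($S = \left(-3\right) 43 = -129$)
$-31850 + \left(O S + 43\right) = -31850 + \left(\left(-420\right) \left(-129\right) + 43\right) = -31850 + \left(54180 + 43\right) = -31850 + 54223 = 22373$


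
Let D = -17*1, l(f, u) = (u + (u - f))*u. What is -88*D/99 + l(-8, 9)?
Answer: 2242/9 ≈ 249.11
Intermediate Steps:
l(f, u) = u*(-f + 2*u) (l(f, u) = (-f + 2*u)*u = u*(-f + 2*u))
D = -17
-88*D/99 + l(-8, 9) = -(-1496)/99 + 9*(-1*(-8) + 2*9) = -(-1496)/99 + 9*(8 + 18) = -88*(-17/99) + 9*26 = 136/9 + 234 = 2242/9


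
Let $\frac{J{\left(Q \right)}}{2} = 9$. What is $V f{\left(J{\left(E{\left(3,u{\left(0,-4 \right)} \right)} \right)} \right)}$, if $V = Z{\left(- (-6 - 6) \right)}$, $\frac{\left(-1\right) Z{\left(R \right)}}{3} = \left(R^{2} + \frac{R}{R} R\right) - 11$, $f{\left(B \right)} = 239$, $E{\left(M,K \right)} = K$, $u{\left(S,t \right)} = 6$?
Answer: $-103965$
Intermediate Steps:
$J{\left(Q \right)} = 18$ ($J{\left(Q \right)} = 2 \cdot 9 = 18$)
$Z{\left(R \right)} = 33 - 3 R - 3 R^{2}$ ($Z{\left(R \right)} = - 3 \left(\left(R^{2} + \frac{R}{R} R\right) - 11\right) = - 3 \left(\left(R^{2} + 1 R\right) - 11\right) = - 3 \left(\left(R^{2} + R\right) - 11\right) = - 3 \left(\left(R + R^{2}\right) - 11\right) = - 3 \left(-11 + R + R^{2}\right) = 33 - 3 R - 3 R^{2}$)
$V = -435$ ($V = 33 - 3 \left(- (-6 - 6)\right) - 3 \left(- (-6 - 6)\right)^{2} = 33 - 3 \left(\left(-1\right) \left(-12\right)\right) - 3 \left(\left(-1\right) \left(-12\right)\right)^{2} = 33 - 36 - 3 \cdot 12^{2} = 33 - 36 - 432 = -435$)
$V f{\left(J{\left(E{\left(3,u{\left(0,-4 \right)} \right)} \right)} \right)} = \left(-435\right) 239 = -103965$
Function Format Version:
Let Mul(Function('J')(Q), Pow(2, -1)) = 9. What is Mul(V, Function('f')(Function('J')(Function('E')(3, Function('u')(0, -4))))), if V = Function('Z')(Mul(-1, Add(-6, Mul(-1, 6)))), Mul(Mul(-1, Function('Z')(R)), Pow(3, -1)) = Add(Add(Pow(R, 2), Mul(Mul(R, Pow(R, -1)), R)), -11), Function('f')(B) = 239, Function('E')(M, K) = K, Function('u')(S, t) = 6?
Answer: -103965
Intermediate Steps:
Function('J')(Q) = 18 (Function('J')(Q) = Mul(2, 9) = 18)
Function('Z')(R) = Add(33, Mul(-3, R), Mul(-3, Pow(R, 2))) (Function('Z')(R) = Mul(-3, Add(Add(Pow(R, 2), Mul(Mul(R, Pow(R, -1)), R)), -11)) = Mul(-3, Add(Add(Pow(R, 2), Mul(1, R)), -11)) = Mul(-3, Add(Add(Pow(R, 2), R), -11)) = Mul(-3, Add(Add(R, Pow(R, 2)), -11)) = Mul(-3, Add(-11, R, Pow(R, 2))) = Add(33, Mul(-3, R), Mul(-3, Pow(R, 2))))
V = -435 (V = Add(33, Mul(-3, Mul(-1, Add(-6, Mul(-1, 6)))), Mul(-3, Pow(Mul(-1, Add(-6, Mul(-1, 6))), 2))) = Add(33, Mul(-3, Mul(-1, Add(-6, -6))), Mul(-3, Pow(Mul(-1, Add(-6, -6)), 2))) = Add(33, Mul(-3, Mul(-1, -12)), Mul(-3, Pow(Mul(-1, -12), 2))) = Add(33, Mul(-3, 12), Mul(-3, Pow(12, 2))) = Add(33, -36, Mul(-3, 144)) = Add(33, -36, -432) = -435)
Mul(V, Function('f')(Function('J')(Function('E')(3, Function('u')(0, -4))))) = Mul(-435, 239) = -103965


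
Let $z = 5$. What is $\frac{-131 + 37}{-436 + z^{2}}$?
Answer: $\frac{94}{411} \approx 0.22871$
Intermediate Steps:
$\frac{-131 + 37}{-436 + z^{2}} = \frac{-131 + 37}{-436 + 5^{2}} = - \frac{94}{-436 + 25} = - \frac{94}{-411} = \left(-94\right) \left(- \frac{1}{411}\right) = \frac{94}{411}$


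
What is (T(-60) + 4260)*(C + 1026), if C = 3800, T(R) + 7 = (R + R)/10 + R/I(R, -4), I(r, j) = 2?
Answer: 20322286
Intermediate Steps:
T(R) = -7 + 7*R/10 (T(R) = -7 + ((R + R)/10 + R/2) = -7 + ((2*R)*(⅒) + R*(½)) = -7 + (R/5 + R/2) = -7 + 7*R/10)
(T(-60) + 4260)*(C + 1026) = ((-7 + (7/10)*(-60)) + 4260)*(3800 + 1026) = ((-7 - 42) + 4260)*4826 = (-49 + 4260)*4826 = 4211*4826 = 20322286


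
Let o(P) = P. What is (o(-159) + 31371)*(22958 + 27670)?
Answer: 1580201136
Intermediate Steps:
(o(-159) + 31371)*(22958 + 27670) = (-159 + 31371)*(22958 + 27670) = 31212*50628 = 1580201136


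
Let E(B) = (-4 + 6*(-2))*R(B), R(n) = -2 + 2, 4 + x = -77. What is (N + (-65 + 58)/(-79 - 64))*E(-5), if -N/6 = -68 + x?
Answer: 0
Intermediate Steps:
x = -81 (x = -4 - 77 = -81)
R(n) = 0
N = 894 (N = -6*(-68 - 81) = -6*(-149) = 894)
E(B) = 0 (E(B) = (-4 + 6*(-2))*0 = (-4 - 12)*0 = -16*0 = 0)
(N + (-65 + 58)/(-79 - 64))*E(-5) = (894 + (-65 + 58)/(-79 - 64))*0 = (894 - 7/(-143))*0 = (894 - 7*(-1/143))*0 = (894 + 7/143)*0 = (127849/143)*0 = 0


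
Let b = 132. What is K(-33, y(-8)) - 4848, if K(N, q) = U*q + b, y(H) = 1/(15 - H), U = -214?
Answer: -108682/23 ≈ -4725.3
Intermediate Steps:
K(N, q) = 132 - 214*q (K(N, q) = -214*q + 132 = 132 - 214*q)
K(-33, y(-8)) - 4848 = (132 - (-214)/(-15 - 8)) - 4848 = (132 - (-214)/(-23)) - 4848 = (132 - (-214)*(-1)/23) - 4848 = (132 - 214*1/23) - 4848 = (132 - 214/23) - 4848 = 2822/23 - 4848 = -108682/23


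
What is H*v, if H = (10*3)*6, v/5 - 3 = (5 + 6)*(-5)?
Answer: -46800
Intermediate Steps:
v = -260 (v = 15 + 5*((5 + 6)*(-5)) = 15 + 5*(11*(-5)) = 15 + 5*(-55) = 15 - 275 = -260)
H = 180 (H = 30*6 = 180)
H*v = 180*(-260) = -46800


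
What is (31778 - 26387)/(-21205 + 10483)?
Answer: -1797/3574 ≈ -0.50280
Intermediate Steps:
(31778 - 26387)/(-21205 + 10483) = 5391/(-10722) = 5391*(-1/10722) = -1797/3574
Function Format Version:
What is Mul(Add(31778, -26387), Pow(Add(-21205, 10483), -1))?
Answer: Rational(-1797, 3574) ≈ -0.50280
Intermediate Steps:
Mul(Add(31778, -26387), Pow(Add(-21205, 10483), -1)) = Mul(5391, Pow(-10722, -1)) = Mul(5391, Rational(-1, 10722)) = Rational(-1797, 3574)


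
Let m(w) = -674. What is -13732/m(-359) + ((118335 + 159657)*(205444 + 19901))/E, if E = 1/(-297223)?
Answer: -6274693816847546374/337 ≈ -1.8619e+16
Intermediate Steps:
E = -1/297223 ≈ -3.3645e-6
-13732/m(-359) + ((118335 + 159657)*(205444 + 19901))/E = -13732/(-674) + ((118335 + 159657)*(205444 + 19901))/(-1/297223) = -13732*(-1/674) + (277992*225345)*(-297223) = 6866/337 + 62644107240*(-297223) = 6866/337 - 18619269486194520 = -6274693816847546374/337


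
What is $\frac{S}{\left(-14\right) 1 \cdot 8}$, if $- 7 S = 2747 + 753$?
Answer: $\frac{125}{28} \approx 4.4643$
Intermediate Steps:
$S = -500$ ($S = - \frac{2747 + 753}{7} = \left(- \frac{1}{7}\right) 3500 = -500$)
$\frac{S}{\left(-14\right) 1 \cdot 8} = - \frac{500}{\left(-14\right) 1 \cdot 8} = - \frac{500}{\left(-14\right) 8} = - \frac{500}{-112} = \left(-500\right) \left(- \frac{1}{112}\right) = \frac{125}{28}$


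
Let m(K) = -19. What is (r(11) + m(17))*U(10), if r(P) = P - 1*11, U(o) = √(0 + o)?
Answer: -19*√10 ≈ -60.083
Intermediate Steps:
U(o) = √o
r(P) = -11 + P (r(P) = P - 11 = -11 + P)
(r(11) + m(17))*U(10) = ((-11 + 11) - 19)*√10 = (0 - 19)*√10 = -19*√10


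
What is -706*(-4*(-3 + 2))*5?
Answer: -14120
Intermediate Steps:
-706*(-4*(-3 + 2))*5 = -706*(-4*(-1))*5 = -2824*5 = -706*20 = -14120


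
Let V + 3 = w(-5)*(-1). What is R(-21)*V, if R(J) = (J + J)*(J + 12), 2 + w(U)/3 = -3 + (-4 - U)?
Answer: 3402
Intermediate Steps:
w(U) = -27 - 3*U (w(U) = -6 + 3*(-3 + (-4 - U)) = -6 + 3*(-7 - U) = -6 + (-21 - 3*U) = -27 - 3*U)
R(J) = 2*J*(12 + J) (R(J) = (2*J)*(12 + J) = 2*J*(12 + J))
V = 9 (V = -3 + (-27 - 3*(-5))*(-1) = -3 + (-27 + 15)*(-1) = -3 - 12*(-1) = -3 + 12 = 9)
R(-21)*V = (2*(-21)*(12 - 21))*9 = (2*(-21)*(-9))*9 = 378*9 = 3402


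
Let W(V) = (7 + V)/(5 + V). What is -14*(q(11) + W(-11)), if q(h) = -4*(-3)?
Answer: -532/3 ≈ -177.33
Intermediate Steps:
W(V) = (7 + V)/(5 + V)
q(h) = 12
-14*(q(11) + W(-11)) = -14*(12 + (7 - 11)/(5 - 11)) = -14*(12 - 4/(-6)) = -14*(12 - ⅙*(-4)) = -14*(12 + ⅔) = -14*38/3 = -532/3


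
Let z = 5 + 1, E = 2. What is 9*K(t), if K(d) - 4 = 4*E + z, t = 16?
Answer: 162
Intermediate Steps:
z = 6
K(d) = 18 (K(d) = 4 + (4*2 + 6) = 4 + (8 + 6) = 4 + 14 = 18)
9*K(t) = 9*18 = 162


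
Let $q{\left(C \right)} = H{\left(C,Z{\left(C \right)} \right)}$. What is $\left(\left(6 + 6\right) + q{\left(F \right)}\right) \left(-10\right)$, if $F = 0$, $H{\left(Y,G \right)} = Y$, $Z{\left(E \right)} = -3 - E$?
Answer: $-120$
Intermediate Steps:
$q{\left(C \right)} = C$
$\left(\left(6 + 6\right) + q{\left(F \right)}\right) \left(-10\right) = \left(\left(6 + 6\right) + 0\right) \left(-10\right) = \left(12 + 0\right) \left(-10\right) = 12 \left(-10\right) = -120$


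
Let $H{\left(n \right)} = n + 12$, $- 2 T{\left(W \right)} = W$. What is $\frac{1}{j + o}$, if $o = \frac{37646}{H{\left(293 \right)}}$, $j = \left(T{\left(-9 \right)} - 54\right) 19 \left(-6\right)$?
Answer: $\frac{305}{1758761} \approx 0.00017342$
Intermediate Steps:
$T{\left(W \right)} = - \frac{W}{2}$
$j = 5643$ ($j = \left(\left(- \frac{1}{2}\right) \left(-9\right) - 54\right) 19 \left(-6\right) = \left(\frac{9}{2} - 54\right) \left(-114\right) = \left(- \frac{99}{2}\right) \left(-114\right) = 5643$)
$H{\left(n \right)} = 12 + n$
$o = \frac{37646}{305}$ ($o = \frac{37646}{12 + 293} = \frac{37646}{305} \approx 123.43$)
$\frac{1}{j + o} = \frac{1}{5643 + \frac{37646}{305}} = \frac{1}{\frac{1758761}{305}} = \frac{305}{1758761}$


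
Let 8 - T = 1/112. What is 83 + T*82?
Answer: 41343/56 ≈ 738.27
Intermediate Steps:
T = 895/112 (T = 8 - 1/112 = 895/112 ≈ 7.9911)
83 + T*82 = 83 + (895/112)*82 = 83 + 36695/56 = 41343/56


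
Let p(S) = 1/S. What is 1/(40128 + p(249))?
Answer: 249/9991873 ≈ 2.4920e-5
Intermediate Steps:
1/(40128 + p(249)) = 1/(40128 + 1/249) = 1/(9991873/249) = 249/9991873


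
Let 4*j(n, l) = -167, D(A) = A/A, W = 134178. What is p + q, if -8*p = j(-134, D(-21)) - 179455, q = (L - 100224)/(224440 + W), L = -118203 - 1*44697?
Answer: 128737320999/5737888 ≈ 22436.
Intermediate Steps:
L = -162900 (L = -118203 - 44697 = -162900)
D(A) = 1
j(n, l) = -167/4 (j(n, l) = (1/4)*(-167) = -167/4)
q = -131562/179309 (q = (-162900 - 100224)/(224440 + 134178) = -263124/358618 = -263124*1/358618 = -131562/179309 ≈ -0.73372)
p = 717987/32 (p = -(-167/4 - 179455)/8 = -1/8*(-717987/4) = 717987/32 ≈ 22437.)
p + q = 717987/32 - 131562/179309 = 128737320999/5737888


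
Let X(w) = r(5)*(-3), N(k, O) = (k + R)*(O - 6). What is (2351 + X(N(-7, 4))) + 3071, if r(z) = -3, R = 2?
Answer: 5431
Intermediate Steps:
N(k, O) = (-6 + O)*(2 + k) (N(k, O) = (k + 2)*(O - 6) = (2 + k)*(-6 + O) = (-6 + O)*(2 + k))
X(w) = 9 (X(w) = -3*(-3) = 9)
(2351 + X(N(-7, 4))) + 3071 = (2351 + 9) + 3071 = 2360 + 3071 = 5431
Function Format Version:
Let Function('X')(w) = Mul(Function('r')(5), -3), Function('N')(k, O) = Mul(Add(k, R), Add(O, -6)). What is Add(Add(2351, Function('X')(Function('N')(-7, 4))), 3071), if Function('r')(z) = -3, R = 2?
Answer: 5431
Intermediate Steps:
Function('N')(k, O) = Mul(Add(-6, O), Add(2, k)) (Function('N')(k, O) = Mul(Add(k, 2), Add(O, -6)) = Mul(Add(2, k), Add(-6, O)) = Mul(Add(-6, O), Add(2, k)))
Function('X')(w) = 9 (Function('X')(w) = Mul(-3, -3) = 9)
Add(Add(2351, Function('X')(Function('N')(-7, 4))), 3071) = Add(Add(2351, 9), 3071) = Add(2360, 3071) = 5431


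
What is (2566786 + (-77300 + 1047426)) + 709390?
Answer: 4246302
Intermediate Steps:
(2566786 + (-77300 + 1047426)) + 709390 = (2566786 + 970126) + 709390 = 3536912 + 709390 = 4246302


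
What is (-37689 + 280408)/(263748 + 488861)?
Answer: 242719/752609 ≈ 0.32250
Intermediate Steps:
(-37689 + 280408)/(263748 + 488861) = 242719/752609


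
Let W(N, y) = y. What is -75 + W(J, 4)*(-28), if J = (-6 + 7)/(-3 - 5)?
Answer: -187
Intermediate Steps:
J = -⅛ (J = 1/(-8) = 1*(-⅛) = -⅛ ≈ -0.12500)
-75 + W(J, 4)*(-28) = -75 + 4*(-28) = -75 - 112 = -187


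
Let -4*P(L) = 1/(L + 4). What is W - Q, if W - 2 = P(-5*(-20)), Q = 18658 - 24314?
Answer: 2353727/416 ≈ 5658.0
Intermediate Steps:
Q = -5656
P(L) = -1/(4*(4 + L)) (P(L) = -1/(4*(L + 4)) = -1/(4*(4 + L)))
W = 831/416 (W = 2 - 1/(16 + 4*(-5*(-20))) = 2 - 1/(16 + 4*100) = 2 - 1/(16 + 400) = 2 - 1/416 = 831/416 ≈ 1.9976)
W - Q = 831/416 - 1*(-5656) = 831/416 + 5656 = 2353727/416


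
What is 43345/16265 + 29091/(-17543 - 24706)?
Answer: 90541186/45811999 ≈ 1.9764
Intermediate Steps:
43345/16265 + 29091/(-17543 - 24706) = 43345*(1/16265) + 29091/(-42249) = 8669/3253 + 29091*(-1/42249) = 8669/3253 - 9697/14083 = 90541186/45811999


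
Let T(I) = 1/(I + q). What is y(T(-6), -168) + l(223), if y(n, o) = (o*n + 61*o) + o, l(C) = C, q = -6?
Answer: -10179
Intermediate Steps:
T(I) = 1/(-6 + I) (T(I) = 1/(I - 6) = 1/(-6 + I))
y(n, o) = 62*o + n*o (y(n, o) = (n*o + 61*o) + o = (61*o + n*o) + o = 62*o + n*o)
y(T(-6), -168) + l(223) = -168*(62 + 1/(-6 - 6)) + 223 = -168*(62 + 1/(-12)) + 223 = -168*(62 - 1/12) + 223 = -168*743/12 + 223 = -10402 + 223 = -10179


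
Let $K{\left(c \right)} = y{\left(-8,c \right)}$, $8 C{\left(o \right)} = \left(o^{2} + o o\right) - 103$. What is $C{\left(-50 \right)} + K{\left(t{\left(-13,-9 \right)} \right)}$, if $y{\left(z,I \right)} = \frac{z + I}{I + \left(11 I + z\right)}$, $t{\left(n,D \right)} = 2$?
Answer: $\frac{2447}{4} \approx 611.75$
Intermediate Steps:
$C{\left(o \right)} = - \frac{103}{8} + \frac{o^{2}}{4}$ ($C{\left(o \right)} = \frac{\left(o^{2} + o o\right) - 103}{8} = \frac{\left(o^{2} + o^{2}\right) - 103}{8} = \frac{2 o^{2} - 103}{8} = \frac{-103 + 2 o^{2}}{8} = - \frac{103}{8} + \frac{o^{2}}{4}$)
$y{\left(z,I \right)} = \frac{I + z}{z + 12 I}$ ($y{\left(z,I \right)} = \frac{I + z}{I + \left(z + 11 I\right)} = \frac{I + z}{z + 12 I}$)
$K{\left(c \right)} = \frac{-8 + c}{-8 + 12 c}$ ($K{\left(c \right)} = \frac{c - 8}{-8 + 12 c} = \frac{-8 + c}{-8 + 12 c}$)
$C{\left(-50 \right)} + K{\left(t{\left(-13,-9 \right)} \right)} = \left(- \frac{103}{8} + \frac{\left(-50\right)^{2}}{4}\right) + \frac{-8 + 2}{4 \left(-2 + 3 \cdot 2\right)} = \left(- \frac{103}{8} + \frac{1}{4} \cdot 2500\right) + \frac{1}{4} \frac{1}{-2 + 6} \left(-6\right) = \left(- \frac{103}{8} + 625\right) + \frac{1}{4} \cdot \frac{1}{4} \left(-6\right) = \frac{4897}{8} + \frac{1}{4} \cdot \frac{1}{4} \left(-6\right) = \frac{4897}{8} - \frac{3}{8} = \frac{2447}{4}$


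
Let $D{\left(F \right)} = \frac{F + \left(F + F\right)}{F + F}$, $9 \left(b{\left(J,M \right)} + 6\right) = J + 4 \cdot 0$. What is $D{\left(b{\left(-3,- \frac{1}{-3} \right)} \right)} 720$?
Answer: $1080$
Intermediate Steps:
$b{\left(J,M \right)} = -6 + \frac{J}{9}$ ($b{\left(J,M \right)} = -6 + \frac{J + 4 \cdot 0}{9} = -6 + \frac{J + 0}{9} = -6 + \frac{J}{9}$)
$D{\left(F \right)} = \frac{3}{2}$ ($D{\left(F \right)} = \frac{F + 2 F}{2 F} = 3 F \frac{1}{2 F} = \frac{3}{2}$)
$D{\left(b{\left(-3,- \frac{1}{-3} \right)} \right)} 720 = \frac{3}{2} \cdot 720 = 1080$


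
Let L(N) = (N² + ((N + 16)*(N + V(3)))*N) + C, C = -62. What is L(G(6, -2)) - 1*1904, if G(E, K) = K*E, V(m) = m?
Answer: -1390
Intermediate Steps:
G(E, K) = E*K
L(N) = -62 + N² + N*(3 + N)*(16 + N) (L(N) = (N² + ((N + 16)*(N + 3))*N) - 62 = (N² + ((16 + N)*(3 + N))*N) - 62 = (N² + ((3 + N)*(16 + N))*N) - 62 = (N² + N*(3 + N)*(16 + N)) - 62 = -62 + N² + N*(3 + N)*(16 + N))
L(G(6, -2)) - 1*1904 = (-62 + (6*(-2))³ + 20*(6*(-2))² + 48*(6*(-2))) - 1*1904 = (-62 + (-12)³ + 20*(-12)² + 48*(-12)) - 1904 = (-62 - 1728 + 20*144 - 576) - 1904 = (-62 - 1728 + 2880 - 576) - 1904 = 514 - 1904 = -1390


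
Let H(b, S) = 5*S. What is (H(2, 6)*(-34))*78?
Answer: -79560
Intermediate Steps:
(H(2, 6)*(-34))*78 = ((5*6)*(-34))*78 = (30*(-34))*78 = -1020*78 = -79560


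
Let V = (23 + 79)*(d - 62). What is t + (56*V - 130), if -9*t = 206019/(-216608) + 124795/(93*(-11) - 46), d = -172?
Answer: -2785715448367513/2083985568 ≈ -1.3367e+6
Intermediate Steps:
V = -23868 (V = (23 + 79)*(-172 - 62) = 102*(-234) = -23868)
t = 27251829671/2083985568 (t = -(206019/(-216608) + 124795/(93*(-11) - 46))/9 = -(206019*(-1/216608) + 124795/(-1023 - 46))/9 = -(-206019/216608 + 124795/(-1069))/9 = -(-206019/216608 + 124795*(-1/1069))/9 = -(-206019/216608 - 124795/1069)/9 = -⅑*(-27251829671/231553952) = 27251829671/2083985568 ≈ 13.077)
t + (56*V - 130) = 27251829671/2083985568 + (56*(-23868) - 130) = 27251829671/2083985568 + (-1336608 - 130) = 27251829671/2083985568 - 1336738 = -2785715448367513/2083985568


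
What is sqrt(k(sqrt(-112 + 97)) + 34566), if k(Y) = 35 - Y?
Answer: sqrt(34601 - I*sqrt(15)) ≈ 186.01 - 0.01*I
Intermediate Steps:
sqrt(k(sqrt(-112 + 97)) + 34566) = sqrt((35 - sqrt(-112 + 97)) + 34566) = sqrt((35 - sqrt(-15)) + 34566) = sqrt((35 - I*sqrt(15)) + 34566) = sqrt(34601 - I*sqrt(15))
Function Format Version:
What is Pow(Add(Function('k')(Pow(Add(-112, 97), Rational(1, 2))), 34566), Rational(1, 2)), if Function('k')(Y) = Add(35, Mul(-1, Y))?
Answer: Pow(Add(34601, Mul(-1, I, Pow(15, Rational(1, 2)))), Rational(1, 2)) ≈ Add(186.01, Mul(-0.010, I))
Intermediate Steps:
Pow(Add(Function('k')(Pow(Add(-112, 97), Rational(1, 2))), 34566), Rational(1, 2)) = Pow(Add(Add(35, Mul(-1, Pow(Add(-112, 97), Rational(1, 2)))), 34566), Rational(1, 2)) = Pow(Add(Add(35, Mul(-1, Pow(-15, Rational(1, 2)))), 34566), Rational(1, 2)) = Pow(Add(Add(35, Mul(-1, Mul(I, Pow(15, Rational(1, 2))))), 34566), Rational(1, 2)) = Pow(Add(Add(35, Mul(-1, I, Pow(15, Rational(1, 2)))), 34566), Rational(1, 2)) = Pow(Add(34601, Mul(-1, I, Pow(15, Rational(1, 2)))), Rational(1, 2))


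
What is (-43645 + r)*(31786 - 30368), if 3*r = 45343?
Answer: -121369456/3 ≈ -4.0457e+7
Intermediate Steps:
r = 45343/3 (r = (⅓)*45343 = 45343/3 ≈ 15114.)
(-43645 + r)*(31786 - 30368) = (-43645 + 45343/3)*(31786 - 30368) = -85592/3*1418 = -121369456/3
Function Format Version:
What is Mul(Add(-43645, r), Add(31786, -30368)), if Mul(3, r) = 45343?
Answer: Rational(-121369456, 3) ≈ -4.0457e+7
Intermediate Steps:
r = Rational(45343, 3) (r = Mul(Rational(1, 3), 45343) = Rational(45343, 3) ≈ 15114.)
Mul(Add(-43645, r), Add(31786, -30368)) = Mul(Add(-43645, Rational(45343, 3)), Add(31786, -30368)) = Mul(Rational(-85592, 3), 1418) = Rational(-121369456, 3)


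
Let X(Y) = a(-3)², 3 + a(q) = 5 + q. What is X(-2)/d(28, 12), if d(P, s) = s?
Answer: 1/12 ≈ 0.083333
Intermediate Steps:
a(q) = 2 + q (a(q) = -3 + (5 + q) = 2 + q)
X(Y) = 1 (X(Y) = (2 - 3)² = (-1)² = 1)
X(-2)/d(28, 12) = 1/12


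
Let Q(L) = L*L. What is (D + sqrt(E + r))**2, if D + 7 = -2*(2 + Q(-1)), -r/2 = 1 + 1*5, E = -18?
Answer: (13 - I*sqrt(30))**2 ≈ 139.0 - 142.41*I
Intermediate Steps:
Q(L) = L**2
r = -12 (r = -2*(1 + 1*5) = -2*(1 + 5) = -2*6 = -12)
D = -13 (D = -7 - 2*(2 + (-1)**2) = -7 - 2*(2 + 1) = -7 - 2*3 = -7 - 6 = -13)
(D + sqrt(E + r))**2 = (-13 + sqrt(-18 - 12))**2 = (-13 + sqrt(-30))**2 = (-13 + I*sqrt(30))**2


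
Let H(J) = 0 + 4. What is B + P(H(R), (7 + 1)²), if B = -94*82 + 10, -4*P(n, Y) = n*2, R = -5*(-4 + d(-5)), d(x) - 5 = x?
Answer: -7700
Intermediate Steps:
d(x) = 5 + x
R = 20 (R = -5*(-4 + (5 - 5)) = -5*(-4 + 0) = -5*(-4) = 20)
H(J) = 4
P(n, Y) = -n/2 (P(n, Y) = -n*2/4 = -n/2)
B = -7698 (B = -7708 + 10 = -7698)
B + P(H(R), (7 + 1)²) = -7698 - ½*4 = -7698 - 2 = -7700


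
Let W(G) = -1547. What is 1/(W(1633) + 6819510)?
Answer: 1/6817963 ≈ 1.4667e-7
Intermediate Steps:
1/(W(1633) + 6819510) = 1/(-1547 + 6819510) = 1/6817963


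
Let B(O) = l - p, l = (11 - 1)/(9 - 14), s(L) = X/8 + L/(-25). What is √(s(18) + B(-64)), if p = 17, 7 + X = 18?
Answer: I*√7338/20 ≈ 4.2831*I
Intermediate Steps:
X = 11 (X = -7 + 18 = 11)
s(L) = 11/8 - L/25 (s(L) = 11/8 + L/(-25) = 11*(⅛) + L*(-1/25) = 11/8 - L/25)
l = -2 (l = 10/(-5) = 10*(-⅕) = -2)
B(O) = -19 (B(O) = -2 - 1*17 = -2 - 17 = -19)
√(s(18) + B(-64)) = √((11/8 - 1/25*18) - 19) = √((11/8 - 18/25) - 19) = √(131/200 - 19) = √(-3669/200) = I*√7338/20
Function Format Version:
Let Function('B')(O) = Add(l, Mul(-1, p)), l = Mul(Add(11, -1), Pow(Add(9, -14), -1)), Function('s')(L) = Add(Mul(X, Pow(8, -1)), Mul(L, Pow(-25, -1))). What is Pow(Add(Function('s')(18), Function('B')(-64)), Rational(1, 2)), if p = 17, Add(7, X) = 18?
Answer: Mul(Rational(1, 20), I, Pow(7338, Rational(1, 2))) ≈ Mul(4.2831, I)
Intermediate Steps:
X = 11 (X = Add(-7, 18) = 11)
Function('s')(L) = Add(Rational(11, 8), Mul(Rational(-1, 25), L)) (Function('s')(L) = Add(Mul(11, Pow(8, -1)), Mul(L, Pow(-25, -1))) = Add(Mul(11, Rational(1, 8)), Mul(L, Rational(-1, 25))) = Add(Rational(11, 8), Mul(Rational(-1, 25), L)))
l = -2 (l = Mul(10, Pow(-5, -1)) = Mul(10, Rational(-1, 5)) = -2)
Function('B')(O) = -19 (Function('B')(O) = Add(-2, Mul(-1, 17)) = Add(-2, -17) = -19)
Pow(Add(Function('s')(18), Function('B')(-64)), Rational(1, 2)) = Pow(Add(Add(Rational(11, 8), Mul(Rational(-1, 25), 18)), -19), Rational(1, 2)) = Pow(Add(Add(Rational(11, 8), Rational(-18, 25)), -19), Rational(1, 2)) = Pow(Add(Rational(131, 200), -19), Rational(1, 2)) = Pow(Rational(-3669, 200), Rational(1, 2)) = Mul(Rational(1, 20), I, Pow(7338, Rational(1, 2)))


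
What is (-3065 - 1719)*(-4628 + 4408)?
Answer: 1052480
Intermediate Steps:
(-3065 - 1719)*(-4628 + 4408) = -4784*(-220) = 1052480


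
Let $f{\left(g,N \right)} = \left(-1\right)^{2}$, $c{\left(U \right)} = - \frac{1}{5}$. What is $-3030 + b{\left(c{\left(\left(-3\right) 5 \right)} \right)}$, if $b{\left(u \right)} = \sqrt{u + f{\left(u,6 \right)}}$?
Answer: $-3030 + \frac{2 \sqrt{5}}{5} \approx -3029.1$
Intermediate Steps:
$c{\left(U \right)} = - \frac{1}{5}$ ($c{\left(U \right)} = \left(-1\right) \frac{1}{5} = - \frac{1}{5}$)
$f{\left(g,N \right)} = 1$
$b{\left(u \right)} = \sqrt{1 + u}$ ($b{\left(u \right)} = \sqrt{u + 1} = \sqrt{1 + u}$)
$-3030 + b{\left(c{\left(\left(-3\right) 5 \right)} \right)} = -3030 + \sqrt{1 - \frac{1}{5}} = -3030 + \sqrt{\frac{4}{5}} = -3030 + \frac{2 \sqrt{5}}{5}$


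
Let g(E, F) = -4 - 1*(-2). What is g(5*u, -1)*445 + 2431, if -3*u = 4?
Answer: 1541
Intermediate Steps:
u = -4/3 (u = -1/3*4 = -4/3 ≈ -1.3333)
g(E, F) = -2 (g(E, F) = -4 + 2 = -2)
g(5*u, -1)*445 + 2431 = -2*445 + 2431 = -890 + 2431 = 1541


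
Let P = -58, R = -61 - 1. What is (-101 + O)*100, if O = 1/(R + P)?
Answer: -60605/6 ≈ -10101.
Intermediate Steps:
R = -62
O = -1/120 (O = 1/(-62 - 58) = 1/(-120) = -1/120 ≈ -0.0083333)
(-101 + O)*100 = (-101 - 1/120)*100 = -12121/120*100 = -60605/6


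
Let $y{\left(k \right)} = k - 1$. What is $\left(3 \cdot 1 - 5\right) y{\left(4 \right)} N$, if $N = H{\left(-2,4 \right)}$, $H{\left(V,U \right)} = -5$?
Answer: $30$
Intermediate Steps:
$y{\left(k \right)} = -1 + k$
$N = -5$
$\left(3 \cdot 1 - 5\right) y{\left(4 \right)} N = \left(3 \cdot 1 - 5\right) \left(-1 + 4\right) \left(-5\right) = \left(3 - 5\right) 3 \left(-5\right) = \left(-2\right) 3 \left(-5\right) = \left(-6\right) \left(-5\right) = 30$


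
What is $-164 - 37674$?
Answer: $-37838$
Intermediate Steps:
$-164 - 37674 = -37838$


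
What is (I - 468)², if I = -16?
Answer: 234256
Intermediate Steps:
(I - 468)² = (-16 - 468)² = (-484)² = 234256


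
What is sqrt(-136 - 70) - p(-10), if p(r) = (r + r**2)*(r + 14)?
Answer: -360 + I*sqrt(206) ≈ -360.0 + 14.353*I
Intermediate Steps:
p(r) = (14 + r)*(r + r**2) (p(r) = (r + r**2)*(14 + r) = (14 + r)*(r + r**2))
sqrt(-136 - 70) - p(-10) = sqrt(-136 - 70) - (-10)*(14 + (-10)**2 + 15*(-10)) = sqrt(-206) - (-10)*(14 + 100 - 150) = I*sqrt(206) - (-10)*(-36) = I*sqrt(206) - 1*360 = I*sqrt(206) - 360 = -360 + I*sqrt(206)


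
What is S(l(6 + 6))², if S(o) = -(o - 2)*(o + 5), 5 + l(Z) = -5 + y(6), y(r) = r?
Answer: 36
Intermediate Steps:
l(Z) = -4 (l(Z) = -5 + (-5 + 6) = -5 + 1 = -4)
S(o) = -(-2 + o)*(5 + o)
S(l(6 + 6))² = (10 - 1*(-4)² - 3*(-4))² = (10 - 1*16 + 12)² = (10 - 16 + 12)² = 6² = 36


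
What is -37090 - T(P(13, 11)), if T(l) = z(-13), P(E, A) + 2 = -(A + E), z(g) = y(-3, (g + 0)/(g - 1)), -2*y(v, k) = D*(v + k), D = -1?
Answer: -1038491/28 ≈ -37089.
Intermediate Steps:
y(v, k) = k/2 + v/2 (y(v, k) = -(-1)*(v + k)/2 = -(-1)*(k + v)/2 = -(-k - v)/2 = k/2 + v/2)
z(g) = -3/2 + g/(2*(-1 + g)) (z(g) = ((g + 0)/(g - 1))/2 + (½)*(-3) = (g/(-1 + g))/2 - 3/2 = g/(2*(-1 + g)) - 3/2 = -3/2 + g/(2*(-1 + g)))
P(E, A) = -2 - A - E (P(E, A) = -2 - (A + E) = -2 + (-A - E) = -2 - A - E)
T(l) = -29/28 (T(l) = (3/2 - 1*(-13))/(-1 - 13) = (3/2 + 13)/(-14) = -1/14*29/2 = -29/28)
-37090 - T(P(13, 11)) = -37090 - 1*(-29/28) = -37090 + 29/28 = -1038491/28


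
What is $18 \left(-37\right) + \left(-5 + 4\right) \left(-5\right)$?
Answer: $-661$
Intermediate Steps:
$18 \left(-37\right) + \left(-5 + 4\right) \left(-5\right) = -666 - -5 = -666 + 5 = -661$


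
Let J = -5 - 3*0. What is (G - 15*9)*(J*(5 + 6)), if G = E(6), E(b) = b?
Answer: 7095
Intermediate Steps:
J = -5 (J = -5 + 0 = -5)
G = 6
(G - 15*9)*(J*(5 + 6)) = (6 - 15*9)*(-5*(5 + 6)) = (6 - 135)*(-5*11) = -129*(-55) = 7095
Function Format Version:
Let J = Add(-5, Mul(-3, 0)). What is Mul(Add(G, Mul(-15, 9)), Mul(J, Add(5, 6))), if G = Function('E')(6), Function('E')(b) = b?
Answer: 7095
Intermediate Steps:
J = -5 (J = Add(-5, 0) = -5)
G = 6
Mul(Add(G, Mul(-15, 9)), Mul(J, Add(5, 6))) = Mul(Add(6, Mul(-15, 9)), Mul(-5, Add(5, 6))) = Mul(Add(6, -135), Mul(-5, 11)) = Mul(-129, -55) = 7095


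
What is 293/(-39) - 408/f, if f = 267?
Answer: -31381/3471 ≈ -9.0409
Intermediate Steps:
293/(-39) - 408/f = 293/(-39) - 408/267 = 293*(-1/39) - 408*1/267 = -293/39 - 136/89 = -31381/3471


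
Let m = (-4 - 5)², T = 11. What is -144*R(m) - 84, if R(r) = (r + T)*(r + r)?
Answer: -2146260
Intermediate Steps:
m = 81 (m = (-9)² = 81)
R(r) = 2*r*(11 + r) (R(r) = (r + 11)*(r + r) = (11 + r)*(2*r) = 2*r*(11 + r))
-144*R(m) - 84 = -288*81*(11 + 81) - 84 = -288*81*92 - 84 = -144*14904 - 84 = -2146176 - 84 = -2146260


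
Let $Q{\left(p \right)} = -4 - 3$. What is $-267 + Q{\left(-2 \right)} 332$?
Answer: $-2591$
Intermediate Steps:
$Q{\left(p \right)} = -7$ ($Q{\left(p \right)} = -4 - 3 = -7$)
$-267 + Q{\left(-2 \right)} 332 = -267 - 2324 = -2591$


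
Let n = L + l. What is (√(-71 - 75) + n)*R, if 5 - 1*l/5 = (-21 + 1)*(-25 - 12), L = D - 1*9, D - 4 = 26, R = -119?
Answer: 434826 - 119*I*√146 ≈ 4.3483e+5 - 1437.9*I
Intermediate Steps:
D = 30 (D = 4 + 26 = 30)
L = 21 (L = 30 - 1*9 = 30 - 9 = 21)
l = -3675 (l = 25 - 5*(-21 + 1)*(-25 - 12) = 25 - (-100)*(-37) = 25 - 5*740 = 25 - 3700 = -3675)
n = -3654 (n = 21 - 3675 = -3654)
(√(-71 - 75) + n)*R = (√(-71 - 75) - 3654)*(-119) = (√(-146) - 3654)*(-119) = (I*√146 - 3654)*(-119) = (-3654 + I*√146)*(-119) = 434826 - 119*I*√146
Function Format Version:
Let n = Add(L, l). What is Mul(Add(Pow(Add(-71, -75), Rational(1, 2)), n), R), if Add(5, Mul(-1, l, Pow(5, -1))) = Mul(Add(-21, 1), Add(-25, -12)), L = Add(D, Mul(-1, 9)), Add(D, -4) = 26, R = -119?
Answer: Add(434826, Mul(-119, I, Pow(146, Rational(1, 2)))) ≈ Add(4.3483e+5, Mul(-1437.9, I))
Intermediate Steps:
D = 30 (D = Add(4, 26) = 30)
L = 21 (L = Add(30, Mul(-1, 9)) = Add(30, -9) = 21)
l = -3675 (l = Add(25, Mul(-5, Mul(Add(-21, 1), Add(-25, -12)))) = Add(25, Mul(-5, Mul(-20, -37))) = Add(25, Mul(-5, 740)) = Add(25, -3700) = -3675)
n = -3654 (n = Add(21, -3675) = -3654)
Mul(Add(Pow(Add(-71, -75), Rational(1, 2)), n), R) = Mul(Add(Pow(Add(-71, -75), Rational(1, 2)), -3654), -119) = Mul(Add(Pow(-146, Rational(1, 2)), -3654), -119) = Mul(Add(Mul(I, Pow(146, Rational(1, 2))), -3654), -119) = Mul(Add(-3654, Mul(I, Pow(146, Rational(1, 2)))), -119) = Add(434826, Mul(-119, I, Pow(146, Rational(1, 2))))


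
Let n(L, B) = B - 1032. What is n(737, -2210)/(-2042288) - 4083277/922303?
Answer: -4168118755725/941804174632 ≈ -4.4257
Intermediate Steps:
n(L, B) = -1032 + B
n(737, -2210)/(-2042288) - 4083277/922303 = (-1032 - 2210)/(-2042288) - 4083277/922303 = -3242*(-1/2042288) - 4083277*1/922303 = 1621/1021144 - 4083277/922303 = -4168118755725/941804174632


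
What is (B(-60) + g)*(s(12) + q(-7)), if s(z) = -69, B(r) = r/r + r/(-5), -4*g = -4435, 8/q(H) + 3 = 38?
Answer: -1542887/20 ≈ -77144.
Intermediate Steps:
q(H) = 8/35 (q(H) = 8/(-3 + 38) = 8/35)
g = 4435/4 (g = -1/4*(-4435) = 4435/4 ≈ 1108.8)
B(r) = 1 - r/5 (B(r) = 1 + r*(-1/5) = 1 - r/5)
(B(-60) + g)*(s(12) + q(-7)) = ((1 - 1/5*(-60)) + 4435/4)*(-69 + 8/35) = ((1 + 12) + 4435/4)*(-2407/35) = (13 + 4435/4)*(-2407/35) = (4487/4)*(-2407/35) = -1542887/20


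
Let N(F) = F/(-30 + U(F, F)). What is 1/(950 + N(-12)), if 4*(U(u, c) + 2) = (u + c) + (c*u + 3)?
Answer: 5/4798 ≈ 0.0010421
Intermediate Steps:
U(u, c) = -5/4 + c/4 + u/4 + c*u/4 (U(u, c) = -2 + ((u + c) + (c*u + 3))/4 = -2 + ((c + u) + (3 + c*u))/4 = -2 + (3 + c + u + c*u)/4 = -2 + (¾ + c/4 + u/4 + c*u/4) = -5/4 + c/4 + u/4 + c*u/4)
N(F) = F/(-125/4 + F/2 + F²/4) (N(F) = F/(-30 + (-5/4 + F/4 + F/4 + F*F/4)) = F/(-30 + (-5/4 + F/4 + F/4 + F²/4)) = F/(-30 + (-5/4 + F/2 + F²/4)) = F/(-125/4 + F/2 + F²/4))
1/(950 + N(-12)) = 1/(950 + 4*(-12)/(-125 + (-12)² + 2*(-12))) = 1/(950 + 4*(-12)/(-125 + 144 - 24)) = 1/(950 + 4*(-12)/(-5)) = 1/(950 + 4*(-12)*(-⅕)) = 1/(950 + 48/5) = 1/(4798/5) = 5/4798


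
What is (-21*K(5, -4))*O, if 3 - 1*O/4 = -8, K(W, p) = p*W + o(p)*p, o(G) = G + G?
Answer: -11088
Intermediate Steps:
o(G) = 2*G
K(W, p) = 2*p² + W*p (K(W, p) = p*W + (2*p)*p = W*p + 2*p² = 2*p² + W*p)
O = 44 (O = 12 - 4*(-8) = 12 + 32 = 44)
(-21*K(5, -4))*O = -(-84)*(5 + 2*(-4))*44 = -(-84)*(5 - 8)*44 = -(-84)*(-3)*44 = -21*12*44 = -252*44 = -11088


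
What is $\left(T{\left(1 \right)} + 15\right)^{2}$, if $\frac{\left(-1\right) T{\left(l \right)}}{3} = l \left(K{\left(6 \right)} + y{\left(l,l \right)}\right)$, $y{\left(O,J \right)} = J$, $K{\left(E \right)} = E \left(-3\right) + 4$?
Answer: $2916$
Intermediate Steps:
$K{\left(E \right)} = 4 - 3 E$ ($K{\left(E \right)} = - 3 E + 4 = 4 - 3 E$)
$T{\left(l \right)} = - 3 l \left(-14 + l\right)$ ($T{\left(l \right)} = - 3 l \left(\left(4 - 18\right) + l\right) = - 3 l \left(-14 + l\right)$)
$\left(T{\left(1 \right)} + 15\right)^{2} = \left(3 \cdot 1 \left(14 - 1\right) + 15\right)^{2} = \left(3 \cdot 1 \cdot 13 + 15\right)^{2} = \left(39 + 15\right)^{2} = 54^{2} = 2916$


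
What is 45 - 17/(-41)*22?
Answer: 2219/41 ≈ 54.122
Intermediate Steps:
45 - 17/(-41)*22 = 45 - 17*(-1/41)*22 = 45 + (17/41)*22 = 45 + 374/41 = 2219/41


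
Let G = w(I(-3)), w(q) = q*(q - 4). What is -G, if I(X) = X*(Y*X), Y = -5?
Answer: -2205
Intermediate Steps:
I(X) = -5*X**2 (I(X) = X*(-5*X) = -5*X**2)
w(q) = q*(-4 + q)
G = 2205 (G = (-5*(-3)**2)*(-4 - 5*(-3)**2) = (-5*9)*(-4 - 5*9) = -45*(-4 - 45) = -45*(-49) = 2205)
-G = -1*2205 = -2205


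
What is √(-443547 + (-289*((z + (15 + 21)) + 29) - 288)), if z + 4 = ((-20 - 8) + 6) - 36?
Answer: I*√444702 ≈ 666.86*I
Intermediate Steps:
z = -62 (z = -4 + (((-20 - 8) + 6) - 36) = -4 + ((-28 + 6) - 36) = -4 + (-22 - 36) = -4 - 58 = -62)
√(-443547 + (-289*((z + (15 + 21)) + 29) - 288)) = √(-443547 + (-289*((-62 + (15 + 21)) + 29) - 288)) = √(-443547 + (-289*((-62 + 36) + 29) - 288)) = √(-443547 + (-289*(-26 + 29) - 288)) = √(-443547 + (-289*3 - 288)) = √(-443547 + (-867 - 288)) = √(-443547 - 1155) = √(-444702) = I*√444702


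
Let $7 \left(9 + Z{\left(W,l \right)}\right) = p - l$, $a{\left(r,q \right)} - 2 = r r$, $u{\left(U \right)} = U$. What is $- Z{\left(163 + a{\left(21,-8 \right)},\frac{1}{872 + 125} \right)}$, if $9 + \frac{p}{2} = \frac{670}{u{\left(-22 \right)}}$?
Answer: $\frac{1556328}{76769} \approx 20.273$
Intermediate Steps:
$a{\left(r,q \right)} = 2 + r^{2}$ ($a{\left(r,q \right)} = 2 + r r = 2 + r^{2}$)
$p = - \frac{868}{11}$ ($p = -18 + 2 \frac{670}{-22} = -18 + 2 \cdot 670 \left(- \frac{1}{22}\right) = -18 + 2 \left(- \frac{335}{11}\right) = -18 - \frac{670}{11} = - \frac{868}{11} \approx -78.909$)
$Z{\left(W,l \right)} = - \frac{223}{11} - \frac{l}{7}$ ($Z{\left(W,l \right)} = -9 + \frac{- \frac{868}{11} - l}{7} = -9 - \left(\frac{124}{11} + \frac{l}{7}\right) = - \frac{223}{11} - \frac{l}{7}$)
$- Z{\left(163 + a{\left(21,-8 \right)},\frac{1}{872 + 125} \right)} = - (- \frac{223}{11} - \frac{1}{7 \left(872 + 125\right)}) = - (- \frac{223}{11} - \frac{1}{7 \cdot 997}) = - (- \frac{223}{11} - \frac{1}{6979}) = \left(-1\right) \left(- \frac{1556328}{76769}\right) = \frac{1556328}{76769}$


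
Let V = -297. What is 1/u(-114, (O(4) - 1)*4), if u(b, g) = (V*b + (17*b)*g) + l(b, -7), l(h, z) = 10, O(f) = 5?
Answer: 1/2860 ≈ 0.00034965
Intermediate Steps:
u(b, g) = 10 - 297*b + 17*b*g (u(b, g) = (-297*b + (17*b)*g) + 10 = (-297*b + 17*b*g) + 10 = 10 - 297*b + 17*b*g)
1/u(-114, (O(4) - 1)*4) = 1/(10 - 297*(-114) + 17*(-114)*((5 - 1)*4)) = 1/(10 + 33858 + 17*(-114)*(4*4)) = 1/(10 + 33858 + 17*(-114)*16) = 1/(10 + 33858 - 31008) = 1/2860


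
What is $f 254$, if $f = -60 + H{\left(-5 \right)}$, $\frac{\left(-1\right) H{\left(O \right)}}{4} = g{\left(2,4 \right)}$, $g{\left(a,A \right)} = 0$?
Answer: $-15240$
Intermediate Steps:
$H{\left(O \right)} = 0$ ($H{\left(O \right)} = \left(-4\right) 0 = 0$)
$f = -60$ ($f = -60 + 0 = -60$)
$f 254 = \left(-60\right) 254 = -15240$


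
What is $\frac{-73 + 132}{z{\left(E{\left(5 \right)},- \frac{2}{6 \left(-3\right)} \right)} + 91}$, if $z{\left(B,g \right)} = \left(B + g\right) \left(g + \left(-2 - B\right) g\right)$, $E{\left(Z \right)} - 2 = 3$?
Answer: $\frac{1593}{2365} \approx 0.67357$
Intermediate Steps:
$E{\left(Z \right)} = 5$ ($E{\left(Z \right)} = 2 + 3 = 5$)
$z{\left(B,g \right)} = \left(B + g\right) \left(g + g \left(-2 - B\right)\right)$
$\frac{-73 + 132}{z{\left(E{\left(5 \right)},- \frac{2}{6 \left(-3\right)} \right)} + 91} = \frac{-73 + 132}{- - \frac{2}{6 \left(-3\right)} \left(5 - \frac{2}{6 \left(-3\right)} + 5^{2} + 5 \left(- \frac{2}{6 \left(-3\right)}\right)\right) + 91} = \frac{59}{- - \frac{2}{-18} \left(5 - \frac{2}{-18} + 25 + 5 \left(- \frac{2}{-18}\right)\right) + 91} = \frac{59}{- \left(-2\right) \left(- \frac{1}{18}\right) \left(5 - - \frac{1}{9} + 25 + 5 \left(\left(-2\right) \left(- \frac{1}{18}\right)\right)\right) + 91} = \frac{59}{\left(-1\right) \frac{1}{9} \left(5 + \frac{1}{9} + 25 + 5 \cdot \frac{1}{9}\right) + 91} = \frac{59}{\left(-1\right) \frac{1}{9} \left(5 + \frac{1}{9} + 25 + \frac{5}{9}\right) + 91} = \frac{59}{\left(-1\right) \frac{1}{9} \cdot \frac{92}{3} + 91} = \frac{59}{- \frac{92}{27} + 91} = \frac{59}{\frac{2365}{27}} = 59 \cdot \frac{27}{2365} = \frac{1593}{2365}$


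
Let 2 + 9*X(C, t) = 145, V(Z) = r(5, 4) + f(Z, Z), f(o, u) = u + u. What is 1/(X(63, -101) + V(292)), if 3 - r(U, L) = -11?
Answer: 9/5525 ≈ 0.0016290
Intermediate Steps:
f(o, u) = 2*u
r(U, L) = 14 (r(U, L) = 3 - 1*(-11) = 3 + 11 = 14)
V(Z) = 14 + 2*Z
X(C, t) = 143/9 (X(C, t) = -2/9 + (1/9)*145 = -2/9 + 145/9 = 143/9)
1/(X(63, -101) + V(292)) = 1/(143/9 + (14 + 2*292)) = 1/(143/9 + (14 + 584)) = 1/(143/9 + 598) = 1/(5525/9) = 9/5525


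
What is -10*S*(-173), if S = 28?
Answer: 48440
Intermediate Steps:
-10*S*(-173) = -10*28*(-173) = -280*(-173) = 48440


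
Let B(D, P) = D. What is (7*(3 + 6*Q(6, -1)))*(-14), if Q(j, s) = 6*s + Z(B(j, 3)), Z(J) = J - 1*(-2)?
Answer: -1470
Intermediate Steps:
Z(J) = 2 + J (Z(J) = J + 2 = 2 + J)
Q(j, s) = 2 + j + 6*s (Q(j, s) = 6*s + (2 + j) = 2 + j + 6*s)
(7*(3 + 6*Q(6, -1)))*(-14) = (7*(3 + 6*(2 + 6 + 6*(-1))))*(-14) = (7*(3 + 6*(2 + 6 - 6)))*(-14) = (7*(3 + 6*2))*(-14) = (7*(3 + 12))*(-14) = (7*15)*(-14) = 105*(-14) = -1470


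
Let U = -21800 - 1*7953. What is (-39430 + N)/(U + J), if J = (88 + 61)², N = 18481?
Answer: 20949/7552 ≈ 2.7740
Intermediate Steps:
J = 22201 (J = 149² = 22201)
U = -29753 (U = -21800 - 7953 = -29753)
(-39430 + N)/(U + J) = (-39430 + 18481)/(-29753 + 22201) = -20949/(-7552) = -20949*(-1/7552) = 20949/7552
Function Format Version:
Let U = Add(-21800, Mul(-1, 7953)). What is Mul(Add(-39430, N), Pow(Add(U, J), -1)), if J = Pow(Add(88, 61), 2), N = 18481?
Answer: Rational(20949, 7552) ≈ 2.7740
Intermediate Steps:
J = 22201 (J = Pow(149, 2) = 22201)
U = -29753 (U = Add(-21800, -7953) = -29753)
Mul(Add(-39430, N), Pow(Add(U, J), -1)) = Mul(Add(-39430, 18481), Pow(Add(-29753, 22201), -1)) = Mul(-20949, Pow(-7552, -1)) = Mul(-20949, Rational(-1, 7552)) = Rational(20949, 7552)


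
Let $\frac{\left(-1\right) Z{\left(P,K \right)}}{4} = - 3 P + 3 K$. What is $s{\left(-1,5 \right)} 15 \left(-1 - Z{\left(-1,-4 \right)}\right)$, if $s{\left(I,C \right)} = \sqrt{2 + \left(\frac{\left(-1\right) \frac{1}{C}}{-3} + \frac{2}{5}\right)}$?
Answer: $- 37 \sqrt{555} \approx -871.66$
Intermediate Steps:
$Z{\left(P,K \right)} = - 12 K + 12 P$ ($Z{\left(P,K \right)} = - 4 \left(- 3 P + 3 K\right) = - 12 K + 12 P$)
$s{\left(I,C \right)} = \sqrt{\frac{12}{5} + \frac{1}{3 C}}$ ($s{\left(I,C \right)} = \sqrt{2 + \left(- \frac{1}{C} \left(- \frac{1}{3}\right) + 2 \cdot \frac{1}{5}\right)} = \sqrt{2 + \left(\frac{1}{3 C} + \frac{2}{5}\right)} = \sqrt{2 + \left(\frac{2}{5} + \frac{1}{3 C}\right)} = \sqrt{\frac{12}{5} + \frac{1}{3 C}}$)
$s{\left(-1,5 \right)} 15 \left(-1 - Z{\left(-1,-4 \right)}\right) = \frac{\sqrt{540 + \frac{75}{5}}}{15} \cdot 15 \left(-1 - \left(\left(-12\right) \left(-4\right) + 12 \left(-1\right)\right)\right) = \frac{\sqrt{540 + 75 \cdot \frac{1}{5}}}{15} \cdot 15 \left(-1 - \left(48 - 12\right)\right) = \frac{\sqrt{540 + 15}}{15} \cdot 15 \left(-1 - 36\right) = \frac{\sqrt{555}}{15} \cdot 15 \left(-1 - 36\right) = \sqrt{555} \left(-37\right) = - 37 \sqrt{555}$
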